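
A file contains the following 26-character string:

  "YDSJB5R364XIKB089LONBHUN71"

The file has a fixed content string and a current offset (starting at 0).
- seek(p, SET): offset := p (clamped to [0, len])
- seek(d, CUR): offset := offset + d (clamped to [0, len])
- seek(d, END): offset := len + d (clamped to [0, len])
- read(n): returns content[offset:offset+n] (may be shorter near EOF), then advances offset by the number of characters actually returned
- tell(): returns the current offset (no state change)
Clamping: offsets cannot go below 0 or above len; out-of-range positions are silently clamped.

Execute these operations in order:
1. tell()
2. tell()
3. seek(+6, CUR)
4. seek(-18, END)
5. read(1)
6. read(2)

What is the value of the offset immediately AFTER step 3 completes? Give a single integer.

After 1 (tell()): offset=0
After 2 (tell()): offset=0
After 3 (seek(+6, CUR)): offset=6

Answer: 6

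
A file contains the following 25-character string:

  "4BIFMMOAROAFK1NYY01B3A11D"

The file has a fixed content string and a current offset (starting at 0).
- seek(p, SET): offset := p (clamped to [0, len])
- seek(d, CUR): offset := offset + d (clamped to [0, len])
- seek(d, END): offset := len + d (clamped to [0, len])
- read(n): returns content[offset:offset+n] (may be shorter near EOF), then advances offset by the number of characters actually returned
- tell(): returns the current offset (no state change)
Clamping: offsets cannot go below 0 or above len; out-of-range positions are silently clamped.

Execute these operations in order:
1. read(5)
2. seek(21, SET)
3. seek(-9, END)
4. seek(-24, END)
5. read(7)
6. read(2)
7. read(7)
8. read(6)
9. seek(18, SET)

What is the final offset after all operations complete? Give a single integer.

After 1 (read(5)): returned '4BIFM', offset=5
After 2 (seek(21, SET)): offset=21
After 3 (seek(-9, END)): offset=16
After 4 (seek(-24, END)): offset=1
After 5 (read(7)): returned 'BIFMMOA', offset=8
After 6 (read(2)): returned 'RO', offset=10
After 7 (read(7)): returned 'AFK1NYY', offset=17
After 8 (read(6)): returned '01B3A1', offset=23
After 9 (seek(18, SET)): offset=18

Answer: 18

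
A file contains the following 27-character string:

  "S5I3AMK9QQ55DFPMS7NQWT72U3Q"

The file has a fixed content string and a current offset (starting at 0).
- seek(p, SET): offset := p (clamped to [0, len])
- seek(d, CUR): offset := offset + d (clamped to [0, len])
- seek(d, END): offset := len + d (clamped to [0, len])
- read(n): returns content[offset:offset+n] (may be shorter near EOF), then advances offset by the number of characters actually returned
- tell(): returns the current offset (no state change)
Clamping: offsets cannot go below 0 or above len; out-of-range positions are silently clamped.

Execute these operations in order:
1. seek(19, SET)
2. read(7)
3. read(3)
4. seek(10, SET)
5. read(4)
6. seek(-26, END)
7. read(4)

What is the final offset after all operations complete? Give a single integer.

After 1 (seek(19, SET)): offset=19
After 2 (read(7)): returned 'QWT72U3', offset=26
After 3 (read(3)): returned 'Q', offset=27
After 4 (seek(10, SET)): offset=10
After 5 (read(4)): returned '55DF', offset=14
After 6 (seek(-26, END)): offset=1
After 7 (read(4)): returned '5I3A', offset=5

Answer: 5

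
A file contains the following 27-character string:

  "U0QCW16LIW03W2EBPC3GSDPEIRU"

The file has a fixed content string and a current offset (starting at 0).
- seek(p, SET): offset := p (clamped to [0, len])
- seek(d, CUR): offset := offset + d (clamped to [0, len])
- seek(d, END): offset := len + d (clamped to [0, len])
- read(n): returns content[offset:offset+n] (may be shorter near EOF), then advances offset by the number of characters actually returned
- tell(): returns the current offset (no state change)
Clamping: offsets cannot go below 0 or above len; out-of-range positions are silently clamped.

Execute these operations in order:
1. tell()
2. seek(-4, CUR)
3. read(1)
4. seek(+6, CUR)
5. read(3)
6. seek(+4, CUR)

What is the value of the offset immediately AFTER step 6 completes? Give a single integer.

Answer: 14

Derivation:
After 1 (tell()): offset=0
After 2 (seek(-4, CUR)): offset=0
After 3 (read(1)): returned 'U', offset=1
After 4 (seek(+6, CUR)): offset=7
After 5 (read(3)): returned 'LIW', offset=10
After 6 (seek(+4, CUR)): offset=14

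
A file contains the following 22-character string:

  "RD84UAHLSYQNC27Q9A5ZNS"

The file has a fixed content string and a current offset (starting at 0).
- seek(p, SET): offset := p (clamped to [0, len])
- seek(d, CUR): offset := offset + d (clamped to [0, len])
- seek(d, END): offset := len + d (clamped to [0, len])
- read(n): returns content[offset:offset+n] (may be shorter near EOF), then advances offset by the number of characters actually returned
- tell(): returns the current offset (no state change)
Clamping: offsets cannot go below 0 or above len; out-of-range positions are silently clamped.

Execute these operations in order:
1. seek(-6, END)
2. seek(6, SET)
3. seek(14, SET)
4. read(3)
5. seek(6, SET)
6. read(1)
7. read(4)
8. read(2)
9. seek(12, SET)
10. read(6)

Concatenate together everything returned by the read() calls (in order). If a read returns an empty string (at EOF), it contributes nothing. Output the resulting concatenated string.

After 1 (seek(-6, END)): offset=16
After 2 (seek(6, SET)): offset=6
After 3 (seek(14, SET)): offset=14
After 4 (read(3)): returned '7Q9', offset=17
After 5 (seek(6, SET)): offset=6
After 6 (read(1)): returned 'H', offset=7
After 7 (read(4)): returned 'LSYQ', offset=11
After 8 (read(2)): returned 'NC', offset=13
After 9 (seek(12, SET)): offset=12
After 10 (read(6)): returned 'C27Q9A', offset=18

Answer: 7Q9HLSYQNCC27Q9A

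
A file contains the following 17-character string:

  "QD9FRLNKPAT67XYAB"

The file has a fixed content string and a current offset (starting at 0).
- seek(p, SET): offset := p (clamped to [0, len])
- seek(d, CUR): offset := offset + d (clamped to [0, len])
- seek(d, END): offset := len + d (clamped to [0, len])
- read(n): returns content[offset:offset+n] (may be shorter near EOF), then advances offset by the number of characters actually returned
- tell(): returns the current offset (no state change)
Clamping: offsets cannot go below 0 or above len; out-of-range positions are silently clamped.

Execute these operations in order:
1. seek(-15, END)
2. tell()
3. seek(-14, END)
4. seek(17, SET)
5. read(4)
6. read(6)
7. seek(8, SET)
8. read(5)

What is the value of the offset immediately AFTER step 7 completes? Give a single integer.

Answer: 8

Derivation:
After 1 (seek(-15, END)): offset=2
After 2 (tell()): offset=2
After 3 (seek(-14, END)): offset=3
After 4 (seek(17, SET)): offset=17
After 5 (read(4)): returned '', offset=17
After 6 (read(6)): returned '', offset=17
After 7 (seek(8, SET)): offset=8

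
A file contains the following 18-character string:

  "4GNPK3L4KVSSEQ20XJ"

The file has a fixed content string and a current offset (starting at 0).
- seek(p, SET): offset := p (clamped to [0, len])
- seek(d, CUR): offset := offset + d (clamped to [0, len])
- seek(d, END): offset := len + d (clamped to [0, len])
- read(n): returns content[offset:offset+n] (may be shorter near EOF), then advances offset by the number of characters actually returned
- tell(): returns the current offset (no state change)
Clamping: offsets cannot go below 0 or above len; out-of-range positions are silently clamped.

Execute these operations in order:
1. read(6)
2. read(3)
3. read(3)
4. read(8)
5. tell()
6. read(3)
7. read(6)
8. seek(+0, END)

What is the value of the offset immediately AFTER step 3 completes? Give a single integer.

Answer: 12

Derivation:
After 1 (read(6)): returned '4GNPK3', offset=6
After 2 (read(3)): returned 'L4K', offset=9
After 3 (read(3)): returned 'VSS', offset=12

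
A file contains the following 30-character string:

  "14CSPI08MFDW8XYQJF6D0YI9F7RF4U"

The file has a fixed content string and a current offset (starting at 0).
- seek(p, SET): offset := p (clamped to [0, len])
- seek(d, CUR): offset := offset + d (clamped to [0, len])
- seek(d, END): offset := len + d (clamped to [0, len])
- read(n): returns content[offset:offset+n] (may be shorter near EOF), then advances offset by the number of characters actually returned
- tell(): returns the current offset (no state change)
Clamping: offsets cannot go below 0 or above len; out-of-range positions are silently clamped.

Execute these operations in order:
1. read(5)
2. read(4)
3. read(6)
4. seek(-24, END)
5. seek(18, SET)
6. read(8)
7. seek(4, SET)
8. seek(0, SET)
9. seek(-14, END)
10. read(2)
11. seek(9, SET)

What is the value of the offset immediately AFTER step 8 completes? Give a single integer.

After 1 (read(5)): returned '14CSP', offset=5
After 2 (read(4)): returned 'I08M', offset=9
After 3 (read(6)): returned 'FDW8XY', offset=15
After 4 (seek(-24, END)): offset=6
After 5 (seek(18, SET)): offset=18
After 6 (read(8)): returned '6D0YI9F7', offset=26
After 7 (seek(4, SET)): offset=4
After 8 (seek(0, SET)): offset=0

Answer: 0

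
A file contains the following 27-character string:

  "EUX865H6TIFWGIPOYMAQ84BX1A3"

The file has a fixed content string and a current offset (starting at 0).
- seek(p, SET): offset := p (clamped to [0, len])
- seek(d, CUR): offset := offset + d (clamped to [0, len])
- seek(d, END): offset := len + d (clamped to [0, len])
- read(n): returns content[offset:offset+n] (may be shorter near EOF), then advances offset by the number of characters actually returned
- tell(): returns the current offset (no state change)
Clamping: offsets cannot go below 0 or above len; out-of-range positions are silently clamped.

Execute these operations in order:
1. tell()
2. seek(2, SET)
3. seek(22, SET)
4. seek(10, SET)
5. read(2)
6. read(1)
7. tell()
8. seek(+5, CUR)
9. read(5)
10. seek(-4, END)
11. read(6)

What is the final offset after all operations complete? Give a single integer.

Answer: 27

Derivation:
After 1 (tell()): offset=0
After 2 (seek(2, SET)): offset=2
After 3 (seek(22, SET)): offset=22
After 4 (seek(10, SET)): offset=10
After 5 (read(2)): returned 'FW', offset=12
After 6 (read(1)): returned 'G', offset=13
After 7 (tell()): offset=13
After 8 (seek(+5, CUR)): offset=18
After 9 (read(5)): returned 'AQ84B', offset=23
After 10 (seek(-4, END)): offset=23
After 11 (read(6)): returned 'X1A3', offset=27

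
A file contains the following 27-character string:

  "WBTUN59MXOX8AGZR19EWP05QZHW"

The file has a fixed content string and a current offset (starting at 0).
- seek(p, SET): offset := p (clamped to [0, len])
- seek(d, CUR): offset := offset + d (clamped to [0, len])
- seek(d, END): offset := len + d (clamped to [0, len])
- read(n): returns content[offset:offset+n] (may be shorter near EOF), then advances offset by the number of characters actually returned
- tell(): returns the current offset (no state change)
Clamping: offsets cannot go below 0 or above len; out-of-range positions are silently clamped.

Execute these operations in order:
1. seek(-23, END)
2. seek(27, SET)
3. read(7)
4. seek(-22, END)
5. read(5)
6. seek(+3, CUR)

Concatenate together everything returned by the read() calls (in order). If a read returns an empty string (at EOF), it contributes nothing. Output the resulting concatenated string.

Answer: 59MXO

Derivation:
After 1 (seek(-23, END)): offset=4
After 2 (seek(27, SET)): offset=27
After 3 (read(7)): returned '', offset=27
After 4 (seek(-22, END)): offset=5
After 5 (read(5)): returned '59MXO', offset=10
After 6 (seek(+3, CUR)): offset=13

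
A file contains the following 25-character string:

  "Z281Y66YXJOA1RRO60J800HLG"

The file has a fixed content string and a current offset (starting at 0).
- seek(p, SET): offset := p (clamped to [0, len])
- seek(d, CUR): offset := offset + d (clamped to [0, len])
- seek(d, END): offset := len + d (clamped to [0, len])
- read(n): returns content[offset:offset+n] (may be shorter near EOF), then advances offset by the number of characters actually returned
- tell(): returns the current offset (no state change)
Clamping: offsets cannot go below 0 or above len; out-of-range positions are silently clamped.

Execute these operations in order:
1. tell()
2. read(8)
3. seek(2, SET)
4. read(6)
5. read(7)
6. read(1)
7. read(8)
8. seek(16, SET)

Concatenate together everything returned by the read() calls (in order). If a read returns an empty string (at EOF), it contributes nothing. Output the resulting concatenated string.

Answer: Z281Y66Y81Y66YXJOA1RRO60J800HL

Derivation:
After 1 (tell()): offset=0
After 2 (read(8)): returned 'Z281Y66Y', offset=8
After 3 (seek(2, SET)): offset=2
After 4 (read(6)): returned '81Y66Y', offset=8
After 5 (read(7)): returned 'XJOA1RR', offset=15
After 6 (read(1)): returned 'O', offset=16
After 7 (read(8)): returned '60J800HL', offset=24
After 8 (seek(16, SET)): offset=16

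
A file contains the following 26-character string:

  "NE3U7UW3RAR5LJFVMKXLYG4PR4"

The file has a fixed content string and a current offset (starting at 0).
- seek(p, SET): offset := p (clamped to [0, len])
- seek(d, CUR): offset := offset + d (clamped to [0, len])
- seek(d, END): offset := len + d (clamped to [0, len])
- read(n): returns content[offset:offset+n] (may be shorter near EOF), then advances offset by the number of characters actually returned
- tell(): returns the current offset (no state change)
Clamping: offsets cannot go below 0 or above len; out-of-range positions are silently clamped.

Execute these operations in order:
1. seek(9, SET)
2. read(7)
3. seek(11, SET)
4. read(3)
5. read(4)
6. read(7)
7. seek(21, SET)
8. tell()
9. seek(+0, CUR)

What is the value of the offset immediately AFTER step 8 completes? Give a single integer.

Answer: 21

Derivation:
After 1 (seek(9, SET)): offset=9
After 2 (read(7)): returned 'AR5LJFV', offset=16
After 3 (seek(11, SET)): offset=11
After 4 (read(3)): returned '5LJ', offset=14
After 5 (read(4)): returned 'FVMK', offset=18
After 6 (read(7)): returned 'XLYG4PR', offset=25
After 7 (seek(21, SET)): offset=21
After 8 (tell()): offset=21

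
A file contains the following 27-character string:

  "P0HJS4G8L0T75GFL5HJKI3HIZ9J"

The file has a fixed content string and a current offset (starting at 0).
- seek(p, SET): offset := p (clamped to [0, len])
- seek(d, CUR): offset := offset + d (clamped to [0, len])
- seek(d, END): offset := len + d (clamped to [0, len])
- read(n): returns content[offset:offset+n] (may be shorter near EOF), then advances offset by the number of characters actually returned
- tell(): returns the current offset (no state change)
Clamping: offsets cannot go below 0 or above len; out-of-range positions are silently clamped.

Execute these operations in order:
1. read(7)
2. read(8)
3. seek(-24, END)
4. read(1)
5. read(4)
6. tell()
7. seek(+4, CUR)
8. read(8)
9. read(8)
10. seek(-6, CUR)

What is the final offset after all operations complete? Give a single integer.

After 1 (read(7)): returned 'P0HJS4G', offset=7
After 2 (read(8)): returned '8L0T75GF', offset=15
After 3 (seek(-24, END)): offset=3
After 4 (read(1)): returned 'J', offset=4
After 5 (read(4)): returned 'S4G8', offset=8
After 6 (tell()): offset=8
After 7 (seek(+4, CUR)): offset=12
After 8 (read(8)): returned '5GFL5HJK', offset=20
After 9 (read(8)): returned 'I3HIZ9J', offset=27
After 10 (seek(-6, CUR)): offset=21

Answer: 21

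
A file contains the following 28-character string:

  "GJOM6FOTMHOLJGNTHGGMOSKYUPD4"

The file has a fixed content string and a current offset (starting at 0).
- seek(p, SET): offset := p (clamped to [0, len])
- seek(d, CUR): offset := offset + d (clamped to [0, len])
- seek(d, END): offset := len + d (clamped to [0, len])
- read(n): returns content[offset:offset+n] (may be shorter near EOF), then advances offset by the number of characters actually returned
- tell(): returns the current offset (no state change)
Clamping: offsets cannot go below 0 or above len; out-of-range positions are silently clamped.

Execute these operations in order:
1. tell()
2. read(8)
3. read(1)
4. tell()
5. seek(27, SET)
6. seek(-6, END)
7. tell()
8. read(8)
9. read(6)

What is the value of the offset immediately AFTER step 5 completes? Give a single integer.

After 1 (tell()): offset=0
After 2 (read(8)): returned 'GJOM6FOT', offset=8
After 3 (read(1)): returned 'M', offset=9
After 4 (tell()): offset=9
After 5 (seek(27, SET)): offset=27

Answer: 27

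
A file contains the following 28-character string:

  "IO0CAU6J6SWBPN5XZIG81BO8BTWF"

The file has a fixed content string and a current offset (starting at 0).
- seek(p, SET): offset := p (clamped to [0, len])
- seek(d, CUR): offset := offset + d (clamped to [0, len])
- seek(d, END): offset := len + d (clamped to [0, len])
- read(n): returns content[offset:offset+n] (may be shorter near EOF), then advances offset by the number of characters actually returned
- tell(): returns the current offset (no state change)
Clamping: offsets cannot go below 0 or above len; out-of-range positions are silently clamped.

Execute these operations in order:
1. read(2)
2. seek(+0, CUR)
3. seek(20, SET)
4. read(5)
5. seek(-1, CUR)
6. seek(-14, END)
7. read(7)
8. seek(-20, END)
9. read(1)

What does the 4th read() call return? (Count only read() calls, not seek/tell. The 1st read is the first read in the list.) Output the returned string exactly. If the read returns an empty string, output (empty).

Answer: 6

Derivation:
After 1 (read(2)): returned 'IO', offset=2
After 2 (seek(+0, CUR)): offset=2
After 3 (seek(20, SET)): offset=20
After 4 (read(5)): returned '1BO8B', offset=25
After 5 (seek(-1, CUR)): offset=24
After 6 (seek(-14, END)): offset=14
After 7 (read(7)): returned '5XZIG81', offset=21
After 8 (seek(-20, END)): offset=8
After 9 (read(1)): returned '6', offset=9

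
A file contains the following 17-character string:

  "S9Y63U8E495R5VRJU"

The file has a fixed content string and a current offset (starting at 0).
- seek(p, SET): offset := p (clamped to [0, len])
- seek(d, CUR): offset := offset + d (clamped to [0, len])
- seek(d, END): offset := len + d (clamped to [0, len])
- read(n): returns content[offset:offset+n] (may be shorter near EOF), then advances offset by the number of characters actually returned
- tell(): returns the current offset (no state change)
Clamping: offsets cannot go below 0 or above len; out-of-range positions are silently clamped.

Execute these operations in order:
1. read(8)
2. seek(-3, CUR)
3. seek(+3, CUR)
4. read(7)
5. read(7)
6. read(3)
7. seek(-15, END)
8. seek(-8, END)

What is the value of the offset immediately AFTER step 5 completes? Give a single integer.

After 1 (read(8)): returned 'S9Y63U8E', offset=8
After 2 (seek(-3, CUR)): offset=5
After 3 (seek(+3, CUR)): offset=8
After 4 (read(7)): returned '495R5VR', offset=15
After 5 (read(7)): returned 'JU', offset=17

Answer: 17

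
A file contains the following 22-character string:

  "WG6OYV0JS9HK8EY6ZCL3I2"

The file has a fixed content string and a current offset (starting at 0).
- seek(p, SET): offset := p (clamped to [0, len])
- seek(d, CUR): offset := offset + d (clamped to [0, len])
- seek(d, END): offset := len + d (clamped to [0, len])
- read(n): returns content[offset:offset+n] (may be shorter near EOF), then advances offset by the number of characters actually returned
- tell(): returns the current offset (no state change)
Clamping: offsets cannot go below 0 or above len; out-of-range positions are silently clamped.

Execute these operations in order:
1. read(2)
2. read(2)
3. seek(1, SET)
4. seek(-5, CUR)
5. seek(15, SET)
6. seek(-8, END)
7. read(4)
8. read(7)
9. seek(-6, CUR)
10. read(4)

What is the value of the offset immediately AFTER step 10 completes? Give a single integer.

Answer: 20

Derivation:
After 1 (read(2)): returned 'WG', offset=2
After 2 (read(2)): returned '6O', offset=4
After 3 (seek(1, SET)): offset=1
After 4 (seek(-5, CUR)): offset=0
After 5 (seek(15, SET)): offset=15
After 6 (seek(-8, END)): offset=14
After 7 (read(4)): returned 'Y6ZC', offset=18
After 8 (read(7)): returned 'L3I2', offset=22
After 9 (seek(-6, CUR)): offset=16
After 10 (read(4)): returned 'ZCL3', offset=20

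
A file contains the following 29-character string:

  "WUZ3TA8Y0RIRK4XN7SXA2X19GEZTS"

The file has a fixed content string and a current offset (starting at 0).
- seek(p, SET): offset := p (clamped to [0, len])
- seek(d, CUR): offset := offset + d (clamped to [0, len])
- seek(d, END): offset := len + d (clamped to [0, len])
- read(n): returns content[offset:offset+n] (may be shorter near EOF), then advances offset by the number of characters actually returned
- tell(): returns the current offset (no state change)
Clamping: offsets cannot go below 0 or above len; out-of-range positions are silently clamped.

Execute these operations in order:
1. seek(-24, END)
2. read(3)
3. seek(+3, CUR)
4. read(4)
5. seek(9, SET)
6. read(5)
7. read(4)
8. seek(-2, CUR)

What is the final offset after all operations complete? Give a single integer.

After 1 (seek(-24, END)): offset=5
After 2 (read(3)): returned 'A8Y', offset=8
After 3 (seek(+3, CUR)): offset=11
After 4 (read(4)): returned 'RK4X', offset=15
After 5 (seek(9, SET)): offset=9
After 6 (read(5)): returned 'RIRK4', offset=14
After 7 (read(4)): returned 'XN7S', offset=18
After 8 (seek(-2, CUR)): offset=16

Answer: 16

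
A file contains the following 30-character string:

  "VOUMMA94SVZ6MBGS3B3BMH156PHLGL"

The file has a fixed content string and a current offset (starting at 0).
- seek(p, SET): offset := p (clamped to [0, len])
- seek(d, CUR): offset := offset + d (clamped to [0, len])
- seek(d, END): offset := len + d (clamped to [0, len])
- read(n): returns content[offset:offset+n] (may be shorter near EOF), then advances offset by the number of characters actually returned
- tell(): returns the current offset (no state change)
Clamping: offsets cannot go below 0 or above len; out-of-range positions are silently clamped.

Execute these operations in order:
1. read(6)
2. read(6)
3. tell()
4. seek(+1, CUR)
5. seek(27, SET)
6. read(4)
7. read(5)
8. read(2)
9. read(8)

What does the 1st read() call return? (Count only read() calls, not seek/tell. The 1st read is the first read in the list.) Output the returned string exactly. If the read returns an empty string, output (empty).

After 1 (read(6)): returned 'VOUMMA', offset=6
After 2 (read(6)): returned '94SVZ6', offset=12
After 3 (tell()): offset=12
After 4 (seek(+1, CUR)): offset=13
After 5 (seek(27, SET)): offset=27
After 6 (read(4)): returned 'LGL', offset=30
After 7 (read(5)): returned '', offset=30
After 8 (read(2)): returned '', offset=30
After 9 (read(8)): returned '', offset=30

Answer: VOUMMA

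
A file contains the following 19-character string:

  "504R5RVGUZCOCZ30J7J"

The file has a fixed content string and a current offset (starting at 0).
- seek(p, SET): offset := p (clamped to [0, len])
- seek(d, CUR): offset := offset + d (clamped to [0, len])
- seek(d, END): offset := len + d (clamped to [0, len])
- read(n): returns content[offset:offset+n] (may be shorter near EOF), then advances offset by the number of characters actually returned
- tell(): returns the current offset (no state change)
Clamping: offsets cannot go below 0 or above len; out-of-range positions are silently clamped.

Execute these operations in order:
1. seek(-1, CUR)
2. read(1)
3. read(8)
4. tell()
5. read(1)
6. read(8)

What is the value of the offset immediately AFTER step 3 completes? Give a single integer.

Answer: 9

Derivation:
After 1 (seek(-1, CUR)): offset=0
After 2 (read(1)): returned '5', offset=1
After 3 (read(8)): returned '04R5RVGU', offset=9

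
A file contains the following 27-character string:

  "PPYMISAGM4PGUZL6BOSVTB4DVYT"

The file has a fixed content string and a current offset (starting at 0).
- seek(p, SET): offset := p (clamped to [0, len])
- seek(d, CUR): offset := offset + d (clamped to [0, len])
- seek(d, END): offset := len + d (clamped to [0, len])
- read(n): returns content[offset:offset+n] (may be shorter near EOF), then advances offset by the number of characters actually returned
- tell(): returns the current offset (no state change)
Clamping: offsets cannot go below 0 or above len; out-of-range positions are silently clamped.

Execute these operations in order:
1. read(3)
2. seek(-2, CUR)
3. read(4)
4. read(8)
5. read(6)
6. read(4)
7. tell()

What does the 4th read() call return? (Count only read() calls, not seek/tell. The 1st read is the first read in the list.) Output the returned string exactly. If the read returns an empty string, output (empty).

After 1 (read(3)): returned 'PPY', offset=3
After 2 (seek(-2, CUR)): offset=1
After 3 (read(4)): returned 'PYMI', offset=5
After 4 (read(8)): returned 'SAGM4PGU', offset=13
After 5 (read(6)): returned 'ZL6BOS', offset=19
After 6 (read(4)): returned 'VTB4', offset=23
After 7 (tell()): offset=23

Answer: ZL6BOS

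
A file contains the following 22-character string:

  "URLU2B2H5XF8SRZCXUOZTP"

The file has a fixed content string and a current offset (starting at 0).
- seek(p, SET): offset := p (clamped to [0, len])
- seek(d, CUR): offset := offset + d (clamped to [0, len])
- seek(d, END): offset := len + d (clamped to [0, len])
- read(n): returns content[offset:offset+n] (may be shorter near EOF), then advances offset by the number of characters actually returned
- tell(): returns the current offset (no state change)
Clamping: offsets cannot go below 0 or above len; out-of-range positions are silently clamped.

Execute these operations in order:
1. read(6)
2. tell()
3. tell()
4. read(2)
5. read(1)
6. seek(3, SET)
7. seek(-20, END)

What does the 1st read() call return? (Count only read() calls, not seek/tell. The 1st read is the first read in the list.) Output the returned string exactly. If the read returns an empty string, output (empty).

After 1 (read(6)): returned 'URLU2B', offset=6
After 2 (tell()): offset=6
After 3 (tell()): offset=6
After 4 (read(2)): returned '2H', offset=8
After 5 (read(1)): returned '5', offset=9
After 6 (seek(3, SET)): offset=3
After 7 (seek(-20, END)): offset=2

Answer: URLU2B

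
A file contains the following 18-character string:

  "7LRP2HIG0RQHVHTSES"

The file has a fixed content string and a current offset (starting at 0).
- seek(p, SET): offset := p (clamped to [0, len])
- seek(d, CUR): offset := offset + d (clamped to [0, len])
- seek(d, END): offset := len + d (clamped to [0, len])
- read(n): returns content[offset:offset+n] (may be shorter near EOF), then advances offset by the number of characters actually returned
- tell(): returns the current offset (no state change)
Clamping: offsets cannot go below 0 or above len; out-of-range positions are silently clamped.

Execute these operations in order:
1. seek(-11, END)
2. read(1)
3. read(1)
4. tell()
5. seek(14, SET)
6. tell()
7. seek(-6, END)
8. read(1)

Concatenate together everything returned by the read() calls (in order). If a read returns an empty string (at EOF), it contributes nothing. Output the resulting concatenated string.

Answer: G0V

Derivation:
After 1 (seek(-11, END)): offset=7
After 2 (read(1)): returned 'G', offset=8
After 3 (read(1)): returned '0', offset=9
After 4 (tell()): offset=9
After 5 (seek(14, SET)): offset=14
After 6 (tell()): offset=14
After 7 (seek(-6, END)): offset=12
After 8 (read(1)): returned 'V', offset=13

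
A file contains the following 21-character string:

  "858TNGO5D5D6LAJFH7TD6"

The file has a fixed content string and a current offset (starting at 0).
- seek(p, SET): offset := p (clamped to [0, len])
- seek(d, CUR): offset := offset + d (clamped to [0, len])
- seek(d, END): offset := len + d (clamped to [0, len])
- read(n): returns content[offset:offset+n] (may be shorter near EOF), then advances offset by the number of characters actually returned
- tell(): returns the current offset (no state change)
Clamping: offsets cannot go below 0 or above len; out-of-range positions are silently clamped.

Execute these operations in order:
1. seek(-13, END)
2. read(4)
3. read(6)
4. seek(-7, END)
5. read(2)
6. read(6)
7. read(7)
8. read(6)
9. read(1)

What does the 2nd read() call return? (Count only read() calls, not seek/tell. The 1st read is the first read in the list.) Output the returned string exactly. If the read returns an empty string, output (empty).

After 1 (seek(-13, END)): offset=8
After 2 (read(4)): returned 'D5D6', offset=12
After 3 (read(6)): returned 'LAJFH7', offset=18
After 4 (seek(-7, END)): offset=14
After 5 (read(2)): returned 'JF', offset=16
After 6 (read(6)): returned 'H7TD6', offset=21
After 7 (read(7)): returned '', offset=21
After 8 (read(6)): returned '', offset=21
After 9 (read(1)): returned '', offset=21

Answer: LAJFH7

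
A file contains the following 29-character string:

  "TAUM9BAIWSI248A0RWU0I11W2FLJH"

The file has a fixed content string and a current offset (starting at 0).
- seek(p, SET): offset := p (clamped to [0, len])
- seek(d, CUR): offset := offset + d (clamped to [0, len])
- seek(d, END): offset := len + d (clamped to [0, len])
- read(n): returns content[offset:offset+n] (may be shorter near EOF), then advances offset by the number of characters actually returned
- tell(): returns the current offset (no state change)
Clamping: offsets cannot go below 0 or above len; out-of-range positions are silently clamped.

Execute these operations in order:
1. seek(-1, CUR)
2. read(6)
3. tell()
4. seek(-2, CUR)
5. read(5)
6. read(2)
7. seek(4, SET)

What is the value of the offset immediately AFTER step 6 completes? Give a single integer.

After 1 (seek(-1, CUR)): offset=0
After 2 (read(6)): returned 'TAUM9B', offset=6
After 3 (tell()): offset=6
After 4 (seek(-2, CUR)): offset=4
After 5 (read(5)): returned '9BAIW', offset=9
After 6 (read(2)): returned 'SI', offset=11

Answer: 11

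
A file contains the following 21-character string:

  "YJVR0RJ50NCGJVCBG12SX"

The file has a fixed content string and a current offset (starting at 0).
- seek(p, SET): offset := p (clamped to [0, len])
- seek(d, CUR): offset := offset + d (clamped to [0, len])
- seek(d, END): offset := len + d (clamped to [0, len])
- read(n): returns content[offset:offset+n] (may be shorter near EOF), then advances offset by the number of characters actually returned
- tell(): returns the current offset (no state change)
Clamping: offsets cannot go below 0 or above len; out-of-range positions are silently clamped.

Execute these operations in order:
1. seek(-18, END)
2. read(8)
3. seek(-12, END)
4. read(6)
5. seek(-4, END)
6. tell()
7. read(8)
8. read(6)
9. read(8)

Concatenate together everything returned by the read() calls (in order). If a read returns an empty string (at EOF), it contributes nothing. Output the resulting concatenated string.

After 1 (seek(-18, END)): offset=3
After 2 (read(8)): returned 'R0RJ50NC', offset=11
After 3 (seek(-12, END)): offset=9
After 4 (read(6)): returned 'NCGJVC', offset=15
After 5 (seek(-4, END)): offset=17
After 6 (tell()): offset=17
After 7 (read(8)): returned '12SX', offset=21
After 8 (read(6)): returned '', offset=21
After 9 (read(8)): returned '', offset=21

Answer: R0RJ50NCNCGJVC12SX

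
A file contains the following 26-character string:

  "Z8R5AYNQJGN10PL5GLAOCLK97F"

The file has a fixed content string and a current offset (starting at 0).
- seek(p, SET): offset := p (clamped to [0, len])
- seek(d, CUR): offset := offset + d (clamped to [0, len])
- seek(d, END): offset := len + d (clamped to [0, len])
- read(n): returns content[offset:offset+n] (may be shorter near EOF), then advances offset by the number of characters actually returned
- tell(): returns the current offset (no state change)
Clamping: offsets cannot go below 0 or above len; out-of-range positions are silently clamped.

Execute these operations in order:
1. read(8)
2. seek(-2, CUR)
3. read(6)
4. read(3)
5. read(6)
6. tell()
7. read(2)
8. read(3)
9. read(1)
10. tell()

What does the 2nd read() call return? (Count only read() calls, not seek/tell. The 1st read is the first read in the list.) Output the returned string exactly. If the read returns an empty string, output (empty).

Answer: NQJGN1

Derivation:
After 1 (read(8)): returned 'Z8R5AYNQ', offset=8
After 2 (seek(-2, CUR)): offset=6
After 3 (read(6)): returned 'NQJGN1', offset=12
After 4 (read(3)): returned '0PL', offset=15
After 5 (read(6)): returned '5GLAOC', offset=21
After 6 (tell()): offset=21
After 7 (read(2)): returned 'LK', offset=23
After 8 (read(3)): returned '97F', offset=26
After 9 (read(1)): returned '', offset=26
After 10 (tell()): offset=26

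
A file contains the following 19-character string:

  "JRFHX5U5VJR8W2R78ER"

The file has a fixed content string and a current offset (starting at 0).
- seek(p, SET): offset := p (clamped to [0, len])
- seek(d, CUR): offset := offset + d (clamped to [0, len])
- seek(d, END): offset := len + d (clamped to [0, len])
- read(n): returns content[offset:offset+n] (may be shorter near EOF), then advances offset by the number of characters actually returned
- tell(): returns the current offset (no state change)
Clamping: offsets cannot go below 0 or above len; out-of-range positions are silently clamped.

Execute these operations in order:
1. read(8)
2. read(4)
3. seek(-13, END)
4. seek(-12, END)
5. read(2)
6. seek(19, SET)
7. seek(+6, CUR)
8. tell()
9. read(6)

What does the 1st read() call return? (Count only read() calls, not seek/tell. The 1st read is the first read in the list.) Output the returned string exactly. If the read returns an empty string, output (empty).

Answer: JRFHX5U5

Derivation:
After 1 (read(8)): returned 'JRFHX5U5', offset=8
After 2 (read(4)): returned 'VJR8', offset=12
After 3 (seek(-13, END)): offset=6
After 4 (seek(-12, END)): offset=7
After 5 (read(2)): returned '5V', offset=9
After 6 (seek(19, SET)): offset=19
After 7 (seek(+6, CUR)): offset=19
After 8 (tell()): offset=19
After 9 (read(6)): returned '', offset=19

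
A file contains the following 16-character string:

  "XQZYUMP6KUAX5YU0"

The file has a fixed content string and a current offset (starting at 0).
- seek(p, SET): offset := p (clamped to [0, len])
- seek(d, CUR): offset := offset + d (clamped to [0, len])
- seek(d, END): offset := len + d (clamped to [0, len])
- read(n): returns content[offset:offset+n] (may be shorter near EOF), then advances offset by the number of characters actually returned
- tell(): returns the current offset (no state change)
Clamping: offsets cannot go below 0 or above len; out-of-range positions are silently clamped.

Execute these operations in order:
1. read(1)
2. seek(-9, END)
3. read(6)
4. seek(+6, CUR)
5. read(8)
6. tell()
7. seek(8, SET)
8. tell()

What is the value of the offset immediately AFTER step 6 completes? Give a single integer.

Answer: 16

Derivation:
After 1 (read(1)): returned 'X', offset=1
After 2 (seek(-9, END)): offset=7
After 3 (read(6)): returned '6KUAX5', offset=13
After 4 (seek(+6, CUR)): offset=16
After 5 (read(8)): returned '', offset=16
After 6 (tell()): offset=16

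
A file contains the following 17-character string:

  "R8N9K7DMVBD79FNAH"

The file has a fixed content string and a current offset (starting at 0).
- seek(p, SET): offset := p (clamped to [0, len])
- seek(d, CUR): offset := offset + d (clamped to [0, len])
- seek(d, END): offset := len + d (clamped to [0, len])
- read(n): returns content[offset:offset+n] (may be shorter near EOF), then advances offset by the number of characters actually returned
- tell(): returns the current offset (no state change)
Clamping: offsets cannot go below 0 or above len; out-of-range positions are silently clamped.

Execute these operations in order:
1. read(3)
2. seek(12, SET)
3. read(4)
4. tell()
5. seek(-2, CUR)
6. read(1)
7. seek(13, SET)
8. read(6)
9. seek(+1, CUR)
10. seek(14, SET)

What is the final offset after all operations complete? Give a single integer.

After 1 (read(3)): returned 'R8N', offset=3
After 2 (seek(12, SET)): offset=12
After 3 (read(4)): returned '9FNA', offset=16
After 4 (tell()): offset=16
After 5 (seek(-2, CUR)): offset=14
After 6 (read(1)): returned 'N', offset=15
After 7 (seek(13, SET)): offset=13
After 8 (read(6)): returned 'FNAH', offset=17
After 9 (seek(+1, CUR)): offset=17
After 10 (seek(14, SET)): offset=14

Answer: 14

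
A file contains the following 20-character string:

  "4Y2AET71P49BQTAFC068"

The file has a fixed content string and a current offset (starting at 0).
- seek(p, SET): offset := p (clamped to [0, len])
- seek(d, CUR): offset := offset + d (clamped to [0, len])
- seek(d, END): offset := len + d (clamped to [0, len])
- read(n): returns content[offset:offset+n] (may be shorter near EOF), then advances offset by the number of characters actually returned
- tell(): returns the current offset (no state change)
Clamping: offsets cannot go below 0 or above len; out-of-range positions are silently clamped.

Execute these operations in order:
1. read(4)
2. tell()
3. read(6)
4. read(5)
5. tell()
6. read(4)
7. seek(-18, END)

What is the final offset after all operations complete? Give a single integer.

Answer: 2

Derivation:
After 1 (read(4)): returned '4Y2A', offset=4
After 2 (tell()): offset=4
After 3 (read(6)): returned 'ET71P4', offset=10
After 4 (read(5)): returned '9BQTA', offset=15
After 5 (tell()): offset=15
After 6 (read(4)): returned 'FC06', offset=19
After 7 (seek(-18, END)): offset=2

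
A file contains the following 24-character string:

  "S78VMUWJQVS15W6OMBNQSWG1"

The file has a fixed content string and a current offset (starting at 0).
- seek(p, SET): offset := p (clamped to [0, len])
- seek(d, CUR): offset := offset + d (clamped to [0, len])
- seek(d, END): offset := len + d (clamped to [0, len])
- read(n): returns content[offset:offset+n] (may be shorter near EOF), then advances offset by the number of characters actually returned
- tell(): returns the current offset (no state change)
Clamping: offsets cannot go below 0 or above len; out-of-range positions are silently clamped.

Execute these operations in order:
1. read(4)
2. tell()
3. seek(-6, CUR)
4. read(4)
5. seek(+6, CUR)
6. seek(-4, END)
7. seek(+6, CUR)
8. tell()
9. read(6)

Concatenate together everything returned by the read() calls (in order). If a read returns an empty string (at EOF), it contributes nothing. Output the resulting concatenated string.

Answer: S78VS78V

Derivation:
After 1 (read(4)): returned 'S78V', offset=4
After 2 (tell()): offset=4
After 3 (seek(-6, CUR)): offset=0
After 4 (read(4)): returned 'S78V', offset=4
After 5 (seek(+6, CUR)): offset=10
After 6 (seek(-4, END)): offset=20
After 7 (seek(+6, CUR)): offset=24
After 8 (tell()): offset=24
After 9 (read(6)): returned '', offset=24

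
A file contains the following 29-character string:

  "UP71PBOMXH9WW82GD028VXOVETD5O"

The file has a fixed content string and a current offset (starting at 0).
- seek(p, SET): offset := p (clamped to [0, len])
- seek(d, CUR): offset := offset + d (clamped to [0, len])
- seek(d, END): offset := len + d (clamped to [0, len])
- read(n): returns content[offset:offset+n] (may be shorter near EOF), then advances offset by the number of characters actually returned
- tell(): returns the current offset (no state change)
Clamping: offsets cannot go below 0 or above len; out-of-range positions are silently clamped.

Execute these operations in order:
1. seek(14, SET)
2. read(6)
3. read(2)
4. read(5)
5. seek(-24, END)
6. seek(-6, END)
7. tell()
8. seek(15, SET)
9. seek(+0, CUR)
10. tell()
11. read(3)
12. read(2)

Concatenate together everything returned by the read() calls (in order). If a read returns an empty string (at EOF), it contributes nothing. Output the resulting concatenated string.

Answer: 2GD028VXOVETDGD028

Derivation:
After 1 (seek(14, SET)): offset=14
After 2 (read(6)): returned '2GD028', offset=20
After 3 (read(2)): returned 'VX', offset=22
After 4 (read(5)): returned 'OVETD', offset=27
After 5 (seek(-24, END)): offset=5
After 6 (seek(-6, END)): offset=23
After 7 (tell()): offset=23
After 8 (seek(15, SET)): offset=15
After 9 (seek(+0, CUR)): offset=15
After 10 (tell()): offset=15
After 11 (read(3)): returned 'GD0', offset=18
After 12 (read(2)): returned '28', offset=20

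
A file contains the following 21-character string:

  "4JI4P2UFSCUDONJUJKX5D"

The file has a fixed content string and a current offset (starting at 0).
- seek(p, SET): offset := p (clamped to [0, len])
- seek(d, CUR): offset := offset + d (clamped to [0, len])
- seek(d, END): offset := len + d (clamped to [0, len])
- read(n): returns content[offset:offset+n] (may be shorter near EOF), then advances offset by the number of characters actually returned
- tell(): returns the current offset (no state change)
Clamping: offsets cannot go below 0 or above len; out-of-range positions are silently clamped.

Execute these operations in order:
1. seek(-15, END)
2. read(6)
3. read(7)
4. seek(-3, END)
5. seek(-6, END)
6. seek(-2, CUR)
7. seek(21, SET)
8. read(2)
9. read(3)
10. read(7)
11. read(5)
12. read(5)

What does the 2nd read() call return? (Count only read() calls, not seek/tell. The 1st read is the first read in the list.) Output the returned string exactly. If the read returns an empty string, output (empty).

Answer: ONJUJKX

Derivation:
After 1 (seek(-15, END)): offset=6
After 2 (read(6)): returned 'UFSCUD', offset=12
After 3 (read(7)): returned 'ONJUJKX', offset=19
After 4 (seek(-3, END)): offset=18
After 5 (seek(-6, END)): offset=15
After 6 (seek(-2, CUR)): offset=13
After 7 (seek(21, SET)): offset=21
After 8 (read(2)): returned '', offset=21
After 9 (read(3)): returned '', offset=21
After 10 (read(7)): returned '', offset=21
After 11 (read(5)): returned '', offset=21
After 12 (read(5)): returned '', offset=21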